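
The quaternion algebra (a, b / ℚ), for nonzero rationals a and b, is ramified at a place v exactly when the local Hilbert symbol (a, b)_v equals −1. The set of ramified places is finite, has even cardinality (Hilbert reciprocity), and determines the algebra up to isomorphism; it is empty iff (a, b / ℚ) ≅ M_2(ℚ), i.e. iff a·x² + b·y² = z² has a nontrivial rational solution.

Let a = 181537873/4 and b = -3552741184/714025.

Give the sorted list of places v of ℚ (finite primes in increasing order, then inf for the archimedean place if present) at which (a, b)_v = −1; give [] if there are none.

[23, 43]

(a, b) ≡ (1500313, -40549) mod (ℚ^×)²; places V = {2, 5, 11, 13, 23, 37, 41, 43, ∞}.
(a,b)_23: α=1, u≡16; β=1, v≡2 (mod 23); (16|23)=+1, (2|23)=+1; sign (−1)^1·+1^1·+1^1 = -1.
(a,b)_∞: sgn(1500313)=+, sgn(-40549)=−, so +1.
(a,b)_2: α=-2, β=6; u≡1, v≡3 (mod 8); ε(u)ε(v)=0·1, αω(v)=-2·1, βω(u)=6·0; sum ≡ 0  ⇒  +1.
(a,b)_37: α=1, u≡11; β=2, v≡30 (mod 37); (11|37)=+1, (30|37)=+1; sign (−1)^0·+1^2·+1^1 = +1.
(a,b)_43: α=1, u≡7; β=1, v≡29 (mod 43); (7|43)=-1, (29|43)=-1; sign (−1)^1·-1^1·-1^1 = -1.
(a,b)_11: α=2, u≡3; β=0, v≡2 (mod 11); (3|11)=+1, (2|11)=-1; sign (−1)^0·+1^0·-1^2 = +1.
(a,b)_13: α=0, u≡9; β=-4, v≡5 (mod 13); (9|13)=+1, (5|13)=-1; sign (−1)^0·+1^-4·-1^0 = +1.
(a,b)_41: α=1, u≡10; β=1, v≡21 (mod 41); (10|41)=+1, (21|41)=+1; sign (−1)^0·+1^1·+1^1 = +1.
(a,b)_5: α=0, u≡2; β=-2, v≡1 (mod 5); (2|5)=-1, (1|5)=+1; sign (−1)^0·-1^-2·+1^0 = +1.
|Ram(1500313, -40549)| = 2, even; anisotropic at {23, 43}.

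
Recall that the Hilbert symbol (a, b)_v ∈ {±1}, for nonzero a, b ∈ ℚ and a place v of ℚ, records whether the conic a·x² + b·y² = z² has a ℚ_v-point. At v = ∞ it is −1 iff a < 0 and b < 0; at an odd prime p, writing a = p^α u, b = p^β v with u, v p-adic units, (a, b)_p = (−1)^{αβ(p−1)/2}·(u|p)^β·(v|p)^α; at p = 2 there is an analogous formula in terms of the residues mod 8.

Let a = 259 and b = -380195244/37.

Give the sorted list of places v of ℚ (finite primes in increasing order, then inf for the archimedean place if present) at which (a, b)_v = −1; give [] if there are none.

Mod squares: a ≡ 259, b ≡ -2312167. Check v ∈ {∞, 2, 3, 7, 11, 13, 19, 23, 37}.
v=19: a=19^0·(≡12), b=19^1·(≡8) mod 19; (12|19)=-1, (8|19)=-1; (−1)^{0·1·9}·(-1)^1·(-1)^0 = -1.
v=13: a=13^0·(≡12), b=13^3·(≡11) mod 13; (12|13)=+1, (11|13)=-1; (−1)^{0·3·6}·(+1)^3·(-1)^0 = +1.
v=3: a=3^0·(≡1), b=3^2·(≡2) mod 3; (1|3)=+1, (2|3)=-1; (−1)^{0·2·1}·(+1)^2·(-1)^0 = +1.
v=37: a=37^1·(≡7), b=37^-1·(≡32) mod 37; (7|37)=+1, (32|37)=-1; (−1)^{1·-1·18}·(+1)^-1·(-1)^1 = -1.
v=7: a=7^1·(≡2), b=7^0·(≡6) mod 7; (2|7)=+1, (6|7)=-1; (−1)^{1·0·3}·(+1)^0·(-1)^1 = -1.
v=11: a=11^0·(≡6), b=11^1·(≡7) mod 11; (6|11)=-1, (7|11)=-1; (−1)^{0·1·5}·(-1)^1·(-1)^0 = -1.
v=23: a=23^0·(≡6), b=23^1·(≡4) mod 23; (6|23)=+1, (4|23)=+1; (−1)^{0·1·11}·(+1)^1·(+1)^0 = +1.
v=2: v_2(a)=0, v_2(b)=2; units ≡ 3, 1 (mod 8); ε·ε+αω+βω = 1·0+0·0+2·1 ≡ 0  ⇒  (a,b)_2 = +1.
v=∞: 259 > 0 and -2312167 < 0  ⇒  (a,b)_∞ = +1.
|Ram(259, -2312167)| = 4, even; anisotropic at {7, 11, 19, 37}.

[7, 11, 19, 37]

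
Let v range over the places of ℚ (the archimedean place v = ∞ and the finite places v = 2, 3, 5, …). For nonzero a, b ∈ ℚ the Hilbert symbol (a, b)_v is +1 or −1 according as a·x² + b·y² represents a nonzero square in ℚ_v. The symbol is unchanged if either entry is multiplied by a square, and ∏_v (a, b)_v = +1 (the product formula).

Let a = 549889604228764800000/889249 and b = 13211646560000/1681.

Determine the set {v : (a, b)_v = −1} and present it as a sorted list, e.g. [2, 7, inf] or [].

(a, b) ≡ (23205, 119) mod (ℚ^×)²; places V = {2, 3, 5, 7, 11, 13, 17, 23, 41, ∞}.
(a,b)_3: α=3, u≡1; β=0, v≡2 (mod 3); (1|3)=+1, (2|3)=-1; sign (−1)^0·+1^0·-1^3 = -1.
(a,b)_23: α=-2, u≡19; β=0, v≡2 (mod 23); (19|23)=-1, (2|23)=+1; sign (−1)^0·-1^0·+1^-2 = +1.
(a,b)_7: α=7, u≡4; β=5, v≡6 (mod 7); (4|7)=+1, (6|7)=-1; sign (−1)^1·+1^5·-1^7 = +1.
(a,b)_5: α=5, u≡4; β=4, v≡1 (mod 5); (4|5)=+1, (1|5)=+1; sign (−1)^0·+1^4·+1^5 = +1.
(a,b)_13: α=1, u≡10; β=0, v≡11 (mod 13); (10|13)=+1, (11|13)=-1; sign (−1)^0·+1^0·-1^1 = -1.
(a,b)_11: α=2, u≡10; β=0, v≡1 (mod 11); (10|11)=-1, (1|11)=+1; sign (−1)^0·-1^0·+1^2 = +1.
(a,b)_2: α=10, β=8; u≡5, v≡7 (mod 8); ε(u)ε(v)=0·1, αω(v)=10·0, βω(u)=8·1; sum ≡ 0  ⇒  +1.
(a,b)_41: α=-2, u≡37; β=-2, v≡9 (mod 41); (37|41)=+1, (9|41)=+1; sign (−1)^0·+1^-2·+1^-2 = +1.
(a,b)_17: α=3, u≡10; β=3, v≡5 (mod 17); (10|17)=-1, (5|17)=-1; sign (−1)^0·-1^3·-1^3 = +1.
(a,b)_∞: sgn(23205)=+, sgn(119)=+, so +1.
|Ram(23205, 119)| = 2, even; anisotropic at {3, 13}.

[3, 13]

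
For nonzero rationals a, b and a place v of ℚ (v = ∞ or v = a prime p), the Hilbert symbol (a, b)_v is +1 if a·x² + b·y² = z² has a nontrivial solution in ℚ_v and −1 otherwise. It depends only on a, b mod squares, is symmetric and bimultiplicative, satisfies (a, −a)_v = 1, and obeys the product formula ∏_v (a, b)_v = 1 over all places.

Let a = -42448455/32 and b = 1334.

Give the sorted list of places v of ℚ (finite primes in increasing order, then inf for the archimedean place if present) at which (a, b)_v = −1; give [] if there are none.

[2, 3, 23, 29]

Mod squares: a ≡ -21390, b ≡ 1334. Check v ∈ {∞, 2, 3, 5, 7, 23, 29, 31}.
v=3: a=3^5·(≡1), b=3^0·(≡2) mod 3; (1|3)=+1, (2|3)=-1; (−1)^{5·0·1}·(+1)^0·(-1)^5 = -1.
v=2: v_2(a)=-5, v_2(b)=1; units ≡ 1, 3 (mod 8); ε·ε+αω+βω = 0·1+-5·1+1·0 ≡ 1  ⇒  (a,b)_2 = -1.
v=∞: -21390 < 0 and 1334 > 0  ⇒  (a,b)_∞ = +1.
v=29: a=29^0·(≡21), b=29^1·(≡17) mod 29; (21|29)=-1, (17|29)=-1; (−1)^{0·1·14}·(-1)^1·(-1)^0 = -1.
v=23: a=23^1·(≡3), b=23^1·(≡12) mod 23; (3|23)=+1, (12|23)=+1; (−1)^{1·1·11}·(+1)^1·(+1)^1 = -1.
v=31: a=31^1·(≡27), b=31^0·(≡1) mod 31; (27|31)=-1, (1|31)=+1; (−1)^{1·0·15}·(-1)^0·(+1)^1 = +1.
v=7: a=7^2·(≡1), b=7^0·(≡4) mod 7; (1|7)=+1, (4|7)=+1; (−1)^{2·0·3}·(+1)^0·(+1)^2 = +1.
v=5: a=5^1·(≡2), b=5^0·(≡4) mod 5; (2|5)=-1, (4|5)=+1; (−1)^{1·0·2}·(-1)^0·(+1)^1 = +1.
Ram(-21390, 1334) = {2, 3, 23, 29}; no ℚ_2-point on the conic.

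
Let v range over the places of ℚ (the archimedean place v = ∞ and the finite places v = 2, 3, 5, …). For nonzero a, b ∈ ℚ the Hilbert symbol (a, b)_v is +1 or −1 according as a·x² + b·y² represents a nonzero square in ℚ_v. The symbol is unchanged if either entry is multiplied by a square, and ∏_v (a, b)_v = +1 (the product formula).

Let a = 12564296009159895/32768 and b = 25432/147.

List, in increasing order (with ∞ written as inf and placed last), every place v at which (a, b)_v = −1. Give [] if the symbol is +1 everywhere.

[7, 11]

Mod squares: a ≡ 910, b ≡ 66. Check v ∈ {∞, 2, 3, 5, 7, 11, 13, 17, 19, 29}.
v=∞: 910 > 0 and 66 > 0  ⇒  (a,b)_∞ = +1.
v=7: a=7^1·(≡2), b=7^-2·(≡5) mod 7; (2|7)=+1, (5|7)=-1; (−1)^{1·-2·3}·(+1)^-2·(-1)^1 = -1.
v=5: a=5^1·(≡3), b=5^0·(≡1) mod 5; (3|5)=-1, (1|5)=+1; (−1)^{1·0·2}·(-1)^0·(+1)^1 = +1.
v=2: v_2(a)=-15, v_2(b)=3; units ≡ 7, 1 (mod 8); ε·ε+αω+βω = 1·0+-15·0+3·0 ≡ 0  ⇒  (a,b)_2 = +1.
v=29: a=29^2·(≡8), b=29^0·(≡14) mod 29; (8|29)=-1, (14|29)=-1; (−1)^{2·0·14}·(-1)^0·(-1)^2 = +1.
v=13: a=13^1·(≡6), b=13^0·(≡1) mod 13; (6|13)=-1, (1|13)=+1; (−1)^{1·0·6}·(-1)^0·(+1)^1 = +1.
v=3: a=3^2·(≡1), b=3^-1·(≡1) mod 3; (1|3)=+1, (1|3)=+1; (−1)^{2·-1·1}·(+1)^-1·(+1)^2 = +1.
v=11: a=11^2·(≡6), b=11^1·(≡6) mod 11; (6|11)=-1, (6|11)=-1; (−1)^{2·1·5}·(-1)^1·(-1)^2 = -1.
v=17: a=17^4·(≡16), b=17^2·(≡8) mod 17; (16|17)=+1, (8|17)=+1; (−1)^{4·2·8}·(+1)^2·(+1)^4 = +1.
v=19: a=19^2·(≡17), b=19^0·(≡17) mod 19; (17|19)=+1, (17|19)=+1; (−1)^{2·0·9}·(+1)^0·(+1)^2 = +1.
(910, 66 / ℚ) ramifies at {7, 11}: a division algebra.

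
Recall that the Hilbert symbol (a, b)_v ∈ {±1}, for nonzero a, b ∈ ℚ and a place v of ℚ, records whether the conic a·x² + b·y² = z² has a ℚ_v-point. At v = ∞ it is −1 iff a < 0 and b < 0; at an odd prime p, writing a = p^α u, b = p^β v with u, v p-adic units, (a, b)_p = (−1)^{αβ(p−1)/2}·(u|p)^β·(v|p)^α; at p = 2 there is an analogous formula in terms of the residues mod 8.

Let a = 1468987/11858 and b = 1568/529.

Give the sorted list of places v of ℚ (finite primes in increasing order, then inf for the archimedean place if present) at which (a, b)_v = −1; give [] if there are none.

Mod squares: a ≡ 10166, b ≡ 2. Check v ∈ {∞, 2, 7, 11, 13, 17, 23}.
v=7: a=7^-2·(≡4), b=7^2·(≡1) mod 7; (4|7)=+1, (1|7)=+1; (−1)^{-2·2·3}·(+1)^2·(+1)^-2 = +1.
v=13: a=13^1·(≡8), b=13^0·(≡11) mod 13; (8|13)=-1, (11|13)=-1; (−1)^{1·0·6}·(-1)^0·(-1)^1 = -1.
v=23: a=23^1·(≡14), b=23^-2·(≡4) mod 23; (14|23)=-1, (4|23)=+1; (−1)^{1·-2·11}·(-1)^-2·(+1)^1 = +1.
v=2: v_2(a)=-1, v_2(b)=5; units ≡ 3, 1 (mod 8); ε·ε+αω+βω = 1·0+-1·0+5·1 ≡ 1  ⇒  (a,b)_2 = -1.
v=11: a=11^-2·(≡8), b=11^0·(≡6) mod 11; (8|11)=-1, (6|11)=-1; (−1)^{-2·0·5}·(-1)^0·(-1)^-2 = +1.
v=∞: 10166 > 0 and 2 > 0  ⇒  (a,b)_∞ = +1.
v=17: a=17^3·(≡3), b=17^0·(≡2) mod 17; (3|17)=-1, (2|17)=+1; (−1)^{3·0·8}·(-1)^0·(+1)^3 = +1.
|Ram(10166, 2)| = 2, even; anisotropic at {2, 13}.

[2, 13]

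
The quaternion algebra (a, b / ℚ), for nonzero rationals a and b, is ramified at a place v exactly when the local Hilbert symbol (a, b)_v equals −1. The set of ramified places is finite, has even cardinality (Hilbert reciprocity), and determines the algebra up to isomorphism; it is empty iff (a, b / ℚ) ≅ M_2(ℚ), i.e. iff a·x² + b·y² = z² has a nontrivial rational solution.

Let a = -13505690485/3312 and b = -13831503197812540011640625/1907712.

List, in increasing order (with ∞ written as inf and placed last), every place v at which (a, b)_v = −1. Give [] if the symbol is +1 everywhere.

Mod squares: a ≡ -1023155, b ≡ -136735. Check v ∈ {∞, 2, 3, 5, 7, 19, 23, 29, 31, 41}.
v=∞: -1023155 < 0 and -136735 < 0  ⇒  (a,b)_∞ = -1.
v=41: a=41^1·(≡28), b=41^3·(≡14) mod 41; (28|41)=-1, (14|41)=-1; (−1)^{1·3·20}·(-1)^3·(-1)^1 = +1.
v=5: a=5^1·(≡4), b=5^7·(≡3) mod 5; (4|5)=+1, (3|5)=-1; (−1)^{1·7·2}·(+1)^7·(-1)^1 = -1.
v=7: a=7^1·(≡4), b=7^0·(≡3) mod 7; (4|7)=+1, (3|7)=-1; (−1)^{1·0·3}·(+1)^0·(-1)^1 = -1.
v=29: a=29^2·(≡7), b=29^5·(≡19) mod 29; (7|29)=+1, (19|29)=-1; (−1)^{2·5·14}·(+1)^5·(-1)^2 = +1.
v=3: a=3^-2·(≡1), b=3^-4·(≡2) mod 3; (1|3)=+1, (2|3)=-1; (−1)^{-2·-4·1}·(+1)^-4·(-1)^-2 = +1.
v=23: a=23^-1·(≡11), b=23^-1·(≡1) mod 23; (11|23)=-1, (1|23)=+1; (−1)^{-1·-1·11}·(-1)^-1·(+1)^-1 = +1.
v=2: v_2(a)=-4, v_2(b)=-10; units ≡ 5, 1 (mod 8); ε·ε+αω+βω = 0·0+-4·0+-10·1 ≡ 0  ⇒  (a,b)_2 = +1.
v=19: a=19^2·(≡14), b=19^4·(≡3) mod 19; (14|19)=-1, (3|19)=-1; (−1)^{2·4·9}·(-1)^4·(-1)^2 = +1.
v=31: a=31^1·(≡20), b=31^2·(≡22) mod 31; (20|31)=+1, (22|31)=-1; (−1)^{1·2·15}·(+1)^2·(-1)^1 = -1.
(-1023155, -136735 / ℚ) ramifies at {5, 7, 31, ∞}: a division algebra.

[5, 7, 31, inf]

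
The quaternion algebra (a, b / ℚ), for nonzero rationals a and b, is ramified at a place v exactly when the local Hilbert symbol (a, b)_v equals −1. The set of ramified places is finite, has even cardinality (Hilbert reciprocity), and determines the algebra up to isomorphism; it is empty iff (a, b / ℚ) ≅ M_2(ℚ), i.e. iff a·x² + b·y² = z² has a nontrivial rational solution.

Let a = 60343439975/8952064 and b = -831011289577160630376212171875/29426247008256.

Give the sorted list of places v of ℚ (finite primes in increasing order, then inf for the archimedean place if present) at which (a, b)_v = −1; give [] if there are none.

[3, 7, 19, 31]

Mod squares: a ≡ 551, b ≡ -774039. Check v ∈ {∞, 2, 3, 5, 7, 11, 13, 17, 19, 23, 29, 31, 41}.
v=∞: 551 > 0 and -774039 < 0  ⇒  (a,b)_∞ = +1.
v=31: a=31^0·(≡11), b=31^1·(≡15) mod 31; (11|31)=-1, (15|31)=-1; (−1)^{0·1·15}·(-1)^1·(-1)^0 = -1.
v=19: a=19^1·(≡13), b=19^10·(≡2) mod 19; (13|19)=-1, (2|19)=-1; (−1)^{1·10·9}·(-1)^10·(-1)^1 = -1.
v=29: a=29^1·(≡11), b=29^3·(≡8) mod 29; (11|29)=-1, (8|29)=-1; (−1)^{1·3·14}·(-1)^3·(-1)^1 = +1.
v=23: a=23^2·(≡11), b=23^4·(≡6) mod 23; (11|23)=-1, (6|23)=+1; (−1)^{2·4·11}·(-1)^4·(+1)^2 = +1.
v=13: a=13^2·(≡11), b=13^0·(≡6) mod 13; (11|13)=-1, (6|13)=-1; (−1)^{2·0·6}·(-1)^0·(-1)^2 = +1.
v=41: a=41^0·(≡37), b=41^1·(≡14) mod 41; (37|41)=+1, (14|41)=-1; (−1)^{0·1·20}·(+1)^1·(-1)^0 = +1.
v=2: v_2(a)=-8, v_2(b)=-24; units ≡ 7, 1 (mod 8); ε·ε+αω+βω = 1·0+-8·0+-24·0 ≡ 0  ⇒  (a,b)_2 = +1.
v=7: a=7^2·(≡5), b=7^-1·(≡1) mod 7; (5|7)=-1, (1|7)=+1; (−1)^{2·-1·3}·(-1)^-1·(+1)^2 = -1.
v=17: a=17^-2·(≡10), b=17^-4·(≡12) mod 17; (10|17)=-1, (12|17)=-1; (−1)^{-2·-4·8}·(-1)^-4·(-1)^-2 = +1.
v=11: a=11^-2·(≡3), b=11^0·(≡5) mod 11; (3|11)=+1, (5|11)=+1; (−1)^{-2·0·5}·(+1)^0·(+1)^-2 = +1.
v=3: a=3^0·(≡2), b=3^-1·(≡2) mod 3; (2|3)=-1, (2|3)=-1; (−1)^{0·-1·1}·(-1)^-1·(-1)^0 = -1.
v=5: a=5^2·(≡1), b=5^6·(≡1) mod 5; (1|5)=+1, (1|5)=+1; (−1)^{2·6·2}·(+1)^6·(+1)^2 = +1.
|Ram(551, -774039)| = 4, even; anisotropic at {3, 7, 19, 31}.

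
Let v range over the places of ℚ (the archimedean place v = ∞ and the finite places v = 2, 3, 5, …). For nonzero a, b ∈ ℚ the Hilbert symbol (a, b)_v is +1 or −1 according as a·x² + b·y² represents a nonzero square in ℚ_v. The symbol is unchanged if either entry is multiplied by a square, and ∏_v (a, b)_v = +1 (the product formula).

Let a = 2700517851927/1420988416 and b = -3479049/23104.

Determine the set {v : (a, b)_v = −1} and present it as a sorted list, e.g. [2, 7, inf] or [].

[2, 23]

Mod squares: a ≡ 23, b ≡ -161. Check v ∈ {∞, 2, 3, 7, 19, 23, 31, 37}.
v=23: a=23^1·(≡9), b=23^1·(≡16) mod 23; (9|23)=+1, (16|23)=+1; (−1)^{1·1·11}·(+1)^1·(+1)^1 = -1.
v=3: a=3^6·(≡2), b=3^2·(≡1) mod 3; (2|3)=-1, (1|3)=+1; (−1)^{6·2·1}·(-1)^2·(+1)^6 = +1.
v=31: a=31^-2·(≡30), b=31^0·(≡9) mod 31; (30|31)=-1, (9|31)=+1; (−1)^{-2·0·15}·(-1)^0·(+1)^-2 = +1.
v=∞: 23 > 0 and -161 < 0  ⇒  (a,b)_∞ = +1.
v=2: v_2(a)=-12, v_2(b)=-6; units ≡ 7, 7 (mod 8); ε·ε+αω+βω = 1·1+-12·0+-6·0 ≡ 1  ⇒  (a,b)_2 = -1.
v=37: a=37^2·(≡13), b=37^0·(≡20) mod 37; (13|37)=-1, (20|37)=-1; (−1)^{2·0·18}·(-1)^0·(-1)^2 = +1.
v=7: a=7^6·(≡1), b=7^5·(≡6) mod 7; (1|7)=+1, (6|7)=-1; (−1)^{6·5·3}·(+1)^5·(-1)^6 = +1.
v=19: a=19^-2·(≡4), b=19^-2·(≡14) mod 19; (4|19)=+1, (14|19)=-1; (−1)^{-2·-2·9}·(+1)^-2·(-1)^-2 = +1.
|Ram(23, -161)| = 2, even; anisotropic at {2, 23}.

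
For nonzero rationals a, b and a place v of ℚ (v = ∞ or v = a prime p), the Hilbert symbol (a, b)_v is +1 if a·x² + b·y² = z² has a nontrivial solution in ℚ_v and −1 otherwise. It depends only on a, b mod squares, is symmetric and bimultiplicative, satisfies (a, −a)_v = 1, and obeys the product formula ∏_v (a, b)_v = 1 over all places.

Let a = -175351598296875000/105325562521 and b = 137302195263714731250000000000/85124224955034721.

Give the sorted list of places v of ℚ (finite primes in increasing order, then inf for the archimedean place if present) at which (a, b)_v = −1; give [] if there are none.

[2, 5, 11, 13]

(a, b) ≡ (-110, 13) mod (ℚ^×)²; places V = {2, 3, 5, 7, 11, 13, 19, 29, 31, ∞}.
(a,b)_13: α=4, u≡2; β=7, v≡9 (mod 13); (2|13)=-1, (9|13)=+1; sign (−1)^0·-1^7·+1^4 = -1.
(a,b)_11: α=1, u≡4; β=2, v≡8 (mod 11); (4|11)=+1, (8|11)=-1; sign (−1)^0·+1^2·-1^1 = -1.
(a,b)_5: α=9, u≡2; β=14, v≡3 (mod 5); (2|5)=-1, (3|5)=-1; sign (−1)^0·-1^14·-1^9 = -1.
(a,b)_∞: sgn(-110)=−, sgn(13)=+, so +1.
(a,b)_2: α=3, β=10; u≡1, v≡5 (mod 8); ε(u)ε(v)=0·0, αω(v)=3·1, βω(u)=10·0; sum ≡ 1  ⇒  -1.
(a,b)_29: α=-2, u≡23; β=-4, v≡20 (mod 29); (23|29)=+1, (20|29)=+1; sign (−1)^0·+1^-4·+1^-2 = +1.
(a,b)_19: α=-4, u≡5; β=-4, v≡2 (mod 19); (5|19)=+1, (2|19)=-1; sign (−1)^0·+1^-4·-1^-4 = +1.
(a,b)_31: α=-2, u≡9; β=-4, v≡23 (mod 31); (9|31)=+1, (23|31)=-1; sign (−1)^0·+1^-4·-1^-2 = +1.
(a,b)_3: α=6, u≡1; β=10, v≡1 (mod 3); (1|3)=+1, (1|3)=+1; sign (−1)^0·+1^10·+1^6 = +1.
(a,b)_7: α=2, u≡1; β=2, v≡6 (mod 7); (1|7)=+1, (6|7)=-1; sign (−1)^0·+1^2·-1^2 = +1.
|Ram(-110, 13)| = 4, even; anisotropic at {2, 5, 11, 13}.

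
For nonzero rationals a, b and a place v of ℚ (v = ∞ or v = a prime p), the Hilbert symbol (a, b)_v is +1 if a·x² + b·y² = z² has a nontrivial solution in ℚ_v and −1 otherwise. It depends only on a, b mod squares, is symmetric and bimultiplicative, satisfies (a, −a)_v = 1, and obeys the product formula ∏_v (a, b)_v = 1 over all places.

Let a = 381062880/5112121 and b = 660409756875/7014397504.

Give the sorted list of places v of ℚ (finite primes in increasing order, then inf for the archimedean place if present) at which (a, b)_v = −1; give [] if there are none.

[3, 11]

Mod squares: a ≡ 30, b ≡ 11. Check v ∈ {∞, 2, 3, 5, 7, 11, 17, 19, 29}.
v=11: a=11^2·(≡8), b=11^5·(≡3) mod 11; (8|11)=-1, (3|11)=+1; (−1)^{2·5·5}·(-1)^5·(+1)^2 = -1.
v=2: v_2(a)=5, v_2(b)=-6; units ≡ 7, 3 (mod 8); ε·ε+αω+βω = 1·1+5·1+-6·0 ≡ 0  ⇒  (a,b)_2 = +1.
v=29: a=29^0·(≡9), b=29^-2·(≡27) mod 29; (9|29)=+1, (27|29)=-1; (−1)^{0·-2·14}·(+1)^-2·(-1)^0 = +1.
v=∞: 30 > 0 and 11 > 0  ⇒  (a,b)_∞ = +1.
v=17: a=17^-2·(≡1), b=17^0·(≡14) mod 17; (1|17)=+1, (14|17)=-1; (−1)^{-2·0·8}·(+1)^0·(-1)^-2 = +1.
v=7: a=7^-2·(≡2), b=7^0·(≡4) mod 7; (2|7)=+1, (4|7)=+1; (−1)^{-2·0·3}·(+1)^0·(+1)^-2 = +1.
v=5: a=5^1·(≡1), b=5^4·(≡4) mod 5; (1|5)=+1, (4|5)=+1; (−1)^{1·4·2}·(+1)^4·(+1)^1 = +1.
v=3: a=3^9·(≡1), b=3^8·(≡2) mod 3; (1|3)=+1, (2|3)=-1; (−1)^{9·8·1}·(+1)^8·(-1)^9 = -1.
v=19: a=19^-2·(≡16), b=19^-4·(≡9) mod 19; (16|19)=+1, (9|19)=+1; (−1)^{-2·-4·9}·(+1)^-4·(+1)^-2 = +1.
Ram(30, 11) = {3, 11}; no ℚ_3-point on the conic.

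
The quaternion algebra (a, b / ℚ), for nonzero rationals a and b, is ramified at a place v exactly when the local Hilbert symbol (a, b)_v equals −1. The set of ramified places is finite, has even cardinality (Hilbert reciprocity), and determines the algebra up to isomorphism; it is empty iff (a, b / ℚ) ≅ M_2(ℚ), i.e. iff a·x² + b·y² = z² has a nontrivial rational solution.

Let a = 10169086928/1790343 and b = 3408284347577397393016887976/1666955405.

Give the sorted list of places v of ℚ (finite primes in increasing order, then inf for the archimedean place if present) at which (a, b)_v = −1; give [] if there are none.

[2, 7, 17, 29]

(a, b) ≡ (1771, 793730) mod (ℚ^×)²; places V = {2, 3, 5, 7, 11, 13, 17, 19, 23, 29, 31, ∞}.
(a,b)_5: α=0, u≡1; β=-1, v≡1 (mod 5); (1|5)=+1, (1|5)=+1; sign (−1)^0·+1^-1·+1^0 = +1.
(a,b)_19: α=0, u≡6; β=-2, v≡6 (mod 19); (6|19)=+1, (6|19)=+1; sign (−1)^0·+1^-2·+1^0 = +1.
(a,b)_11: α=1, u≡6; β=6, v≡1 (mod 11); (6|11)=-1, (1|11)=+1; sign (−1)^0·-1^6·+1^1 = +1.
(a,b)_13: α=4, u≡12; β=4, v≡6 (mod 13); (12|13)=+1, (6|13)=-1; sign (−1)^0·+1^4·-1^4 = +1.
(a,b)_2: α=4, β=3; u≡3, v≡1 (mod 8); ε(u)ε(v)=1·0, αω(v)=4·0, βω(u)=3·1; sum ≡ 1  ⇒  -1.
(a,b)_7: α=1, u≡1; β=5, v≡4 (mod 7); (1|7)=+1, (4|7)=+1; sign (−1)^1·+1^5·+1^1 = -1.
(a,b)_17: α=2, u≡5; β=5, v≡1 (mod 17); (5|17)=-1, (1|17)=+1; sign (−1)^0·-1^5·+1^2 = -1.
(a,b)_31: α=-2, u≡2; β=-4, v≡13 (mod 31); (2|31)=+1, (13|31)=-1; sign (−1)^0·+1^-4·-1^-2 = +1.
(a,b)_23: α=-1, u≡16; β=3, v≡22 (mod 23); (16|23)=+1, (22|23)=-1; sign (−1)^1·+1^3·-1^-1 = +1.
(a,b)_3: α=-4, u≡1; β=0, v≡2 (mod 3); (1|3)=+1, (2|3)=-1; sign (−1)^0·+1^0·-1^-4 = +1.
(a,b)_∞: sgn(1771)=+, sgn(793730)=+, so +1.
(a,b)_29: α=0, u≡2; β=1, v≡28 (mod 29); (2|29)=-1, (28|29)=+1; sign (−1)^0·-1^1·+1^0 = -1.
(1771, 793730 / ℚ) ramifies at {2, 7, 17, 29}: a division algebra.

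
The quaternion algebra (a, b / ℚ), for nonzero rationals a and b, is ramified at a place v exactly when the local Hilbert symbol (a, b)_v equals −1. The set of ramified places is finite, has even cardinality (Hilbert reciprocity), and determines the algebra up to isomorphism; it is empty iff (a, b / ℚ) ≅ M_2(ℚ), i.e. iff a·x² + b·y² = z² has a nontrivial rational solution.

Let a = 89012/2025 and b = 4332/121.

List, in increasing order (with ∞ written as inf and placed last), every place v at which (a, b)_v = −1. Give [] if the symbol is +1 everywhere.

(a, b) ≡ (77, 3) mod (ℚ^×)²; places V = {2, 3, 5, 7, 11, 17, 19, ∞}.
(a,b)_5: α=-2, u≡2; β=0, v≡2 (mod 5); (2|5)=-1, (2|5)=-1; sign (−1)^0·-1^0·-1^-2 = +1.
(a,b)_11: α=1, u≡7; β=-2, v≡9 (mod 11); (7|11)=-1, (9|11)=+1; sign (−1)^0·-1^-2·+1^1 = +1.
(a,b)_19: α=0, u≡17; β=2, v≡18 (mod 19); (17|19)=+1, (18|19)=-1; sign (−1)^0·+1^2·-1^0 = +1.
(a,b)_3: α=-4, u≡2; β=1, v≡1 (mod 3); (2|3)=-1, (1|3)=+1; sign (−1)^0·-1^1·+1^-4 = -1.
(a,b)_2: α=2, β=2; u≡5, v≡3 (mod 8); ε(u)ε(v)=0·1, αω(v)=2·1, βω(u)=2·1; sum ≡ 0  ⇒  +1.
(a,b)_∞: sgn(77)=+, sgn(3)=+, so +1.
(a,b)_7: α=1, u≡2; β=0, v≡3 (mod 7); (2|7)=+1, (3|7)=-1; sign (−1)^0·+1^0·-1^1 = -1.
(a,b)_17: α=2, u≡1; β=0, v≡7 (mod 17); (1|17)=+1, (7|17)=-1; sign (−1)^0·+1^0·-1^2 = +1.
|Ram(77, 3)| = 2, even; anisotropic at {3, 7}.

[3, 7]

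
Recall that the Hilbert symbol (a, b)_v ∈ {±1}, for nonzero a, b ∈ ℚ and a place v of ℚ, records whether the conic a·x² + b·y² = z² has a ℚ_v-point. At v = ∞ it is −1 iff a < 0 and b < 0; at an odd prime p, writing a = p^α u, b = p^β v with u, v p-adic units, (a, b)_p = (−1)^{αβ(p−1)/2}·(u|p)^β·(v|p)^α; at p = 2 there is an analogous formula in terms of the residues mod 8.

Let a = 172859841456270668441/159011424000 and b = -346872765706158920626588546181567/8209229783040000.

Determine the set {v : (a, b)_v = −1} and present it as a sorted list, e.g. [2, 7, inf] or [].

Mod squares: a ≡ 55335, b ≡ -23. Check v ∈ {∞, 2, 3, 5, 7, 11, 13, 17, 19, 23, 29, 31}.
v=3: a=3^-5·(≡1), b=3^-4·(≡1) mod 3; (1|3)=+1, (1|3)=+1; (−1)^{-5·-4·1}·(+1)^-4·(+1)^-5 = +1.
v=7: a=7^1·(≡2), b=7^4·(≡5) mod 7; (2|7)=+1, (5|7)=-1; (−1)^{1·4·3}·(+1)^4·(-1)^1 = -1.
v=2: v_2(a)=-8, v_2(b)=-16; units ≡ 7, 1 (mod 8); ε·ε+αω+βω = 1·0+-8·0+-16·0 ≡ 0  ⇒  (a,b)_2 = +1.
v=17: a=17^1·(≡15), b=17^2·(≡11) mod 17; (15|17)=+1, (11|17)=-1; (−1)^{1·2·8}·(+1)^2·(-1)^1 = -1.
v=29: a=29^4·(≡18), b=29^8·(≡6) mod 29; (18|29)=-1, (6|29)=+1; (−1)^{4·8·14}·(-1)^8·(+1)^4 = +1.
v=∞: 55335 > 0 and -23 < 0  ⇒  (a,b)_∞ = +1.
v=5: a=5^-3·(≡3), b=5^-4·(≡2) mod 5; (3|5)=-1, (2|5)=-1; (−1)^{-3·-4·2}·(-1)^-4·(-1)^-3 = -1.
v=13: a=13^-2·(≡8), b=13^-2·(≡12) mod 13; (8|13)=-1, (12|13)=+1; (−1)^{-2·-2·6}·(-1)^-2·(+1)^-2 = +1.
v=19: a=19^4·(≡6), b=19^6·(≡14) mod 19; (6|19)=+1, (14|19)=-1; (−1)^{4·6·9}·(+1)^6·(-1)^4 = +1.
v=11: a=11^-2·(≡4), b=11^-4·(≡8) mod 11; (4|11)=+1, (8|11)=-1; (−1)^{-2·-4·5}·(+1)^-4·(-1)^-2 = +1.
v=23: a=23^2·(≡11), b=23^1·(≡7) mod 23; (11|23)=-1, (7|23)=-1; (−1)^{2·1·11}·(-1)^1·(-1)^2 = -1.
v=31: a=31^3·(≡18), b=31^4·(≡8) mod 31; (18|31)=+1, (8|31)=+1; (−1)^{3·4·15}·(+1)^4·(+1)^3 = +1.
|Ram(55335, -23)| = 4, even; anisotropic at {5, 7, 17, 23}.

[5, 7, 17, 23]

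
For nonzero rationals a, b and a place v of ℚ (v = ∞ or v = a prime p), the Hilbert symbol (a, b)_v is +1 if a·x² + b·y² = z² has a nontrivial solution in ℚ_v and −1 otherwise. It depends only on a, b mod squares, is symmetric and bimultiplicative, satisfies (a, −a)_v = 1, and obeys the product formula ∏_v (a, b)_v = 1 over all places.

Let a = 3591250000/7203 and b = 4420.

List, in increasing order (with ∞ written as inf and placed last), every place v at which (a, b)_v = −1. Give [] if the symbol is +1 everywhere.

[13, 17]

Mod squares: a ≡ 255, b ≡ 1105. Check v ∈ {∞, 2, 3, 5, 7, 13, 17}.
v=3: a=3^-1·(≡1), b=3^0·(≡1) mod 3; (1|3)=+1, (1|3)=+1; (−1)^{-1·0·1}·(+1)^0·(+1)^-1 = +1.
v=7: a=7^-4·(≡3), b=7^0·(≡3) mod 7; (3|7)=-1, (3|7)=-1; (−1)^{-4·0·3}·(-1)^0·(-1)^-4 = +1.
v=13: a=13^2·(≡5), b=13^1·(≡2) mod 13; (5|13)=-1, (2|13)=-1; (−1)^{2·1·6}·(-1)^1·(-1)^2 = -1.
v=5: a=5^7·(≡1), b=5^1·(≡4) mod 5; (1|5)=+1, (4|5)=+1; (−1)^{7·1·2}·(+1)^1·(+1)^7 = +1.
v=2: v_2(a)=4, v_2(b)=2; units ≡ 7, 1 (mod 8); ε·ε+αω+βω = 1·0+4·0+2·0 ≡ 0  ⇒  (a,b)_2 = +1.
v=17: a=17^1·(≡15), b=17^1·(≡5) mod 17; (15|17)=+1, (5|17)=-1; (−1)^{1·1·8}·(+1)^1·(-1)^1 = -1.
v=∞: 255 > 0 and 1105 > 0  ⇒  (a,b)_∞ = +1.
Ram(255, 1105) = {13, 17}; no ℚ_13-point on the conic.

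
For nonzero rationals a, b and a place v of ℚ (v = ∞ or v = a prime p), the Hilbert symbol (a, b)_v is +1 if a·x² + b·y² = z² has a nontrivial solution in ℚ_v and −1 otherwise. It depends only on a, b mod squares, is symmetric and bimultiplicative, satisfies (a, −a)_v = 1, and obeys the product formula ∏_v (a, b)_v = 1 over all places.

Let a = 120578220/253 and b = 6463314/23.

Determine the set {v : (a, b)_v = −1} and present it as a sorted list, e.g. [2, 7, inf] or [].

[2, 5, 11, 13]

(a, b) ≡ (39215, 203918) mod (ℚ^×)²; places V = {2, 3, 5, 7, 11, 13, 23, 31, ∞}.
(a,b)_31: α=1, u≡10; β=1, v≡17 (mod 31); (10|31)=+1, (17|31)=-1; sign (−1)^1·+1^1·-1^1 = +1.
(a,b)_3: α=4, u≡2; β=6, v≡2 (mod 3); (2|3)=-1, (2|3)=-1; sign (−1)^0·-1^6·-1^4 = +1.
(a,b)_11: α=-1, u≡4; β=1, v≡9 (mod 11); (4|11)=+1, (9|11)=+1; sign (−1)^1·+1^1·+1^-1 = -1.
(a,b)_23: α=-1, u≡9; β=-1, v≡15 (mod 23); (9|23)=+1, (15|23)=-1; sign (−1)^1·+1^-1·-1^-1 = +1.
(a,b)_5: α=1, u≡3; β=0, v≡3 (mod 5); (3|5)=-1, (3|5)=-1; sign (−1)^0·-1^0·-1^1 = -1.
(a,b)_2: α=2, β=1; u≡7, v≡7 (mod 8); ε(u)ε(v)=1·1, αω(v)=2·0, βω(u)=1·0; sum ≡ 1  ⇒  -1.
(a,b)_13: α=0, u≡8; β=1, v≡11 (mod 13); (8|13)=-1, (11|13)=-1; sign (−1)^0·-1^1·-1^0 = -1.
(a,b)_7: α=4, u≡2; β=0, v≡2 (mod 7); (2|7)=+1, (2|7)=+1; sign (−1)^0·+1^0·+1^4 = +1.
(a,b)_∞: sgn(39215)=+, sgn(203918)=+, so +1.
(39215, 203918 / ℚ) ramifies at {2, 5, 11, 13}: a division algebra.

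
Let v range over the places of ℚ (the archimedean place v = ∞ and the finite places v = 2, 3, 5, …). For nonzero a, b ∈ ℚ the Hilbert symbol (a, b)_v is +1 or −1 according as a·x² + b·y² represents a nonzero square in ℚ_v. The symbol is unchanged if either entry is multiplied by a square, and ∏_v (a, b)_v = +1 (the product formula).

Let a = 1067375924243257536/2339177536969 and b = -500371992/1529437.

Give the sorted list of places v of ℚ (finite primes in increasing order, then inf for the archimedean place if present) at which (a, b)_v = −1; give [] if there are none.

Mod squares: a ≡ 19, b ≡ -55614. Check v ∈ {∞, 2, 3, 7, 13, 19, 23, 31}.
v=2: v_2(a)=6, v_2(b)=3; units ≡ 3, 1 (mod 8); ε·ε+αω+βω = 1·0+6·0+3·1 ≡ 1  ⇒  (a,b)_2 = -1.
v=13: a=13^-2·(≡11), b=13^-1·(≡3) mod 13; (11|13)=-1, (3|13)=+1; (−1)^{-2·-1·6}·(-1)^-1·(+1)^-2 = -1.
v=∞: 19 > 0 and -55614 < 0  ⇒  (a,b)_∞ = +1.
v=23: a=23^2·(≡19), b=23^1·(≡20) mod 23; (19|23)=-1, (20|23)=-1; (−1)^{2·1·11}·(-1)^1·(-1)^2 = -1.
v=31: a=31^2·(≡28), b=31^1·(≡20) mod 31; (28|31)=+1, (20|31)=+1; (−1)^{2·1·15}·(+1)^1·(+1)^2 = +1.
v=7: a=7^-12·(≡5), b=7^-6·(≡1) mod 7; (5|7)=-1, (1|7)=+1; (−1)^{-12·-6·3}·(-1)^-6·(+1)^-12 = +1.
v=19: a=19^3·(≡6), b=19^2·(≡10) mod 19; (6|19)=+1, (10|19)=-1; (−1)^{3·2·9}·(+1)^2·(-1)^3 = -1.
v=3: a=3^14·(≡1), b=3^5·(≡2) mod 3; (1|3)=+1, (2|3)=-1; (−1)^{14·5·1}·(+1)^5·(-1)^14 = +1.
Ram(19, -55614) = {2, 13, 19, 23}; no ℚ_2-point on the conic.

[2, 13, 19, 23]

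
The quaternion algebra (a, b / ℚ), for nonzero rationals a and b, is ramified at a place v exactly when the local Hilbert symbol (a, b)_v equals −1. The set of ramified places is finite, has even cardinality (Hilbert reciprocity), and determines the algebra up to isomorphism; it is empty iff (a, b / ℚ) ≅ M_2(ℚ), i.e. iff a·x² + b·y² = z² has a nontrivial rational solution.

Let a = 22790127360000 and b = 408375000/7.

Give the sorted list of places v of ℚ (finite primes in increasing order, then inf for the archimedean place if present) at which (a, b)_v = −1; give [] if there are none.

(a, b) ≡ (6006, 42) mod (ℚ^×)²; places V = {2, 3, 5, 7, 11, 13, ∞}.
(a,b)_11: α=3, u≡7; β=2, v≡5 (mod 11); (7|11)=-1, (5|11)=+1; sign (−1)^0·-1^2·+1^3 = +1.
(a,b)_∞: sgn(6006)=+, sgn(42)=+, so +1.
(a,b)_13: α=1, u≡5; β=0, v≡1 (mod 13); (5|13)=-1, (1|13)=+1; sign (−1)^0·-1^0·+1^1 = +1.
(a,b)_3: α=1, u≡1; β=3, v≡2 (mod 3); (1|3)=+1, (2|3)=-1; sign (−1)^1·+1^3·-1^1 = +1.
(a,b)_5: α=4, u≡1; β=6, v≡3 (mod 5); (1|5)=+1, (3|5)=-1; sign (−1)^0·+1^6·-1^4 = +1.
(a,b)_2: α=11, β=3; u≡3, v≡5 (mod 8); ε(u)ε(v)=1·0, αω(v)=11·1, βω(u)=3·1; sum ≡ 0  ⇒  +1.
(a,b)_7: α=3, u≡4; β=-1, v≡5 (mod 7); (4|7)=+1, (5|7)=-1; sign (−1)^1·+1^-1·-1^3 = +1.
Every local symbol is +1, so the conic 6006·x² + 42·y² = z² has ℚ_v-points for all v and hence a ℚ-point; (a, b / ℚ) ≅ M_2(ℚ).

[]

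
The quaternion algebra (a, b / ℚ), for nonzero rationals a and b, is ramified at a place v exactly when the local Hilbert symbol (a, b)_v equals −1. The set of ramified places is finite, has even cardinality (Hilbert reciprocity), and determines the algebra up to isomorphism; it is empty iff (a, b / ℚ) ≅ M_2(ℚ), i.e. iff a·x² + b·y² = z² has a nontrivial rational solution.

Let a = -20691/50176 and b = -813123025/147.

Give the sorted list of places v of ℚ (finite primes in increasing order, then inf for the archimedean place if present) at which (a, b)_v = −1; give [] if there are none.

[3, 13, 19, 29, 31, inf]

(a, b) ≡ (-19, -806403) mod (ℚ^×)²; places V = {2, 3, 5, 7, 11, 13, 19, 23, 29, 31, ∞}.
(a,b)_13: α=0, u≡2; β=1, v≡7 (mod 13); (2|13)=-1, (7|13)=-1; sign (−1)^0·-1^1·-1^0 = -1.
(a,b)_7: α=-2, u≡4; β=-2, v≡2 (mod 7); (4|7)=+1, (2|7)=+1; sign (−1)^0·+1^-2·+1^-2 = +1.
(a,b)_∞: sgn(-19)=−, sgn(-806403)=−, so -1.
(a,b)_3: α=2, u≡2; β=-1, v≡2 (mod 3); (2|3)=-1, (2|3)=-1; sign (−1)^0·-1^-1·-1^2 = -1.
(a,b)_5: α=0, u≡4; β=2, v≡2 (mod 5); (4|5)=+1, (2|5)=-1; sign (−1)^0·+1^2·-1^0 = +1.
(a,b)_2: α=-10, β=0; u≡5, v≡5 (mod 8); ε(u)ε(v)=0·0, αω(v)=-10·1, βω(u)=0·1; sum ≡ 0  ⇒  +1.
(a,b)_23: α=0, u≡6; β=1, v≡19 (mod 23); (6|23)=+1, (19|23)=-1; sign (−1)^0·+1^1·-1^0 = +1.
(a,b)_29: α=0, u≡17; β=1, v≡6 (mod 29); (17|29)=-1, (6|29)=+1; sign (−1)^0·-1^1·+1^0 = -1.
(a,b)_31: α=0, u≡13; β=1, v≡3 (mod 31); (13|31)=-1, (3|31)=-1; sign (−1)^0·-1^1·-1^0 = -1.
(a,b)_11: α=2, u≡1; β=2, v≡10 (mod 11); (1|11)=+1, (10|11)=-1; sign (−1)^0·+1^2·-1^2 = +1.
(a,b)_19: α=1, u≡2; β=0, v≡14 (mod 19); (2|19)=-1, (14|19)=-1; sign (−1)^0·-1^0·-1^1 = -1.
|Ram(-19, -806403)| = 6, even; anisotropic at {3, 13, 19, 29, 31, ∞}.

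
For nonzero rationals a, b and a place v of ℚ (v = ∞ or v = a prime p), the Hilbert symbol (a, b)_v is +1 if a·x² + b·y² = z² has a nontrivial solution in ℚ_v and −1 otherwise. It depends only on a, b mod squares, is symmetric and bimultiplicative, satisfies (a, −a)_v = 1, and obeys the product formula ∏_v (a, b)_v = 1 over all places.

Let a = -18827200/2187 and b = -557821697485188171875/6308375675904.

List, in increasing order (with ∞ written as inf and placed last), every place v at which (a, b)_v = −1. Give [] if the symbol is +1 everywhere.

[29, inf]

(a, b) ≡ (-21, -203) mod (ℚ^×)²; places V = {2, 3, 5, 7, 17, 19, 23, 29, 41, ∞}.
(a,b)_3: α=-7, u≡2; β=-10, v≡1 (mod 3); (2|3)=-1, (1|3)=+1; sign (−1)^0·-1^-10·+1^-7 = +1.
(a,b)_29: α=0, u≡15; β=1, v≡9 (mod 29); (15|29)=-1, (9|29)=+1; sign (−1)^0·-1^1·+1^0 = -1.
(a,b)_19: α=0, u≡7; β=-2, v≡7 (mod 19); (7|19)=+1, (7|19)=+1; sign (−1)^0·+1^-2·+1^0 = +1.
(a,b)_23: α=0, u≡1; β=2, v≡13 (mod 23); (1|23)=+1, (13|23)=+1; sign (−1)^0·+1^2·+1^0 = +1.
(a,b)_∞: sgn(-21)=−, sgn(-203)=−, so -1.
(a,b)_2: α=6, β=-10; u≡3, v≡5 (mod 8); ε(u)ε(v)=1·0, αω(v)=6·1, βω(u)=-10·1; sum ≡ 0  ⇒  +1.
(a,b)_5: α=2, u≡1; β=6, v≡3 (mod 5); (1|5)=+1, (3|5)=-1; sign (−1)^0·+1^6·-1^2 = +1.
(a,b)_41: α=2, u≡20; β=4, v≡32 (mod 41); (20|41)=+1, (32|41)=+1; sign (−1)^0·+1^4·+1^2 = +1.
(a,b)_17: α=0, u≡1; β=-2, v≡16 (mod 17); (1|17)=+1, (16|17)=+1; sign (−1)^0·+1^-2·+1^0 = +1.
(a,b)_7: α=1, u≡1; β=7, v≡3 (mod 7); (1|7)=+1, (3|7)=-1; sign (−1)^1·+1^7·-1^1 = +1.
|Ram(-21, -203)| = 2, even; anisotropic at {29, ∞}.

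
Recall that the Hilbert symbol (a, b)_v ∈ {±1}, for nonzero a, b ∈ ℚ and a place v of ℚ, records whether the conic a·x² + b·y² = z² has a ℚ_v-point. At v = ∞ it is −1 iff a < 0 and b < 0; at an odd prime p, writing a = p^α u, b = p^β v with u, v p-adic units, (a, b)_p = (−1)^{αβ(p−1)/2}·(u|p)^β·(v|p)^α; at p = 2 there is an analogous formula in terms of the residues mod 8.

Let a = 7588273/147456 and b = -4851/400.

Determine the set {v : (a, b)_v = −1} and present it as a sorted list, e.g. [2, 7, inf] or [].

Mod squares: a ≡ 217, b ≡ -11. Check v ∈ {∞, 2, 3, 5, 7, 11, 17, 31}.
v=17: a=17^2·(≡4), b=17^0·(≡5) mod 17; (4|17)=+1, (5|17)=-1; (−1)^{2·0·8}·(+1)^0·(-1)^2 = +1.
v=7: a=7^1·(≡5), b=7^2·(≡6) mod 7; (5|7)=-1, (6|7)=-1; (−1)^{1·2·3}·(-1)^2·(-1)^1 = -1.
v=5: a=5^0·(≡3), b=5^-2·(≡4) mod 5; (3|5)=-1, (4|5)=+1; (−1)^{0·-2·2}·(-1)^-2·(+1)^0 = +1.
v=31: a=31^1·(≡5), b=31^0·(≡5) mod 31; (5|31)=+1, (5|31)=+1; (−1)^{1·0·15}·(+1)^0·(+1)^1 = +1.
v=∞: 217 > 0 and -11 < 0  ⇒  (a,b)_∞ = +1.
v=2: v_2(a)=-14, v_2(b)=-4; units ≡ 1, 5 (mod 8); ε·ε+αω+βω = 0·0+-14·1+-4·0 ≡ 0  ⇒  (a,b)_2 = +1.
v=3: a=3^-2·(≡1), b=3^2·(≡1) mod 3; (1|3)=+1, (1|3)=+1; (−1)^{-2·2·1}·(+1)^2·(+1)^-2 = +1.
v=11: a=11^2·(≡2), b=11^1·(≡8) mod 11; (2|11)=-1, (8|11)=-1; (−1)^{2·1·5}·(-1)^1·(-1)^2 = -1.
|Ram(217, -11)| = 2, even; anisotropic at {7, 11}.

[7, 11]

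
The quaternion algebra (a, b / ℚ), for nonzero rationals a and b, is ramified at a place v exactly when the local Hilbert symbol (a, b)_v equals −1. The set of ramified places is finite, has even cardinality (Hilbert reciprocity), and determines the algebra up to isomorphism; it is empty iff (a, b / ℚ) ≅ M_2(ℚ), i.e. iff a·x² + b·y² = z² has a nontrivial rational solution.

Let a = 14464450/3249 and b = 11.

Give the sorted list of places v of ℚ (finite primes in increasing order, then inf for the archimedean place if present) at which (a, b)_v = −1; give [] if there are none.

(a, b) ≡ (2002, 11) mod (ℚ^×)²; places V = {2, 3, 5, 7, 11, 13, 17, 19, ∞}.
(a,b)_2: α=1, β=0; u≡1, v≡3 (mod 8); ε(u)ε(v)=0·1, αω(v)=1·1, βω(u)=0·0; sum ≡ 1  ⇒  -1.
(a,b)_3: α=-2, u≡1; β=0, v≡2 (mod 3); (1|3)=+1, (2|3)=-1; sign (−1)^0·+1^0·-1^-2 = +1.
(a,b)_17: α=2, u≡1; β=0, v≡11 (mod 17); (1|17)=+1, (11|17)=-1; sign (−1)^0·+1^0·-1^2 = +1.
(a,b)_13: α=1, u≡7; β=0, v≡11 (mod 13); (7|13)=-1, (11|13)=-1; sign (−1)^0·-1^0·-1^1 = -1.
(a,b)_11: α=1, u≡8; β=1, v≡1 (mod 11); (8|11)=-1, (1|11)=+1; sign (−1)^1·-1^1·+1^1 = +1.
(a,b)_∞: sgn(2002)=+, sgn(11)=+, so +1.
(a,b)_19: α=-2, u≡6; β=0, v≡11 (mod 19); (6|19)=+1, (11|19)=+1; sign (−1)^0·+1^0·+1^-2 = +1.
(a,b)_7: α=1, u≡6; β=0, v≡4 (mod 7); (6|7)=-1, (4|7)=+1; sign (−1)^0·-1^0·+1^1 = +1.
(a,b)_5: α=2, u≡2; β=0, v≡1 (mod 5); (2|5)=-1, (1|5)=+1; sign (−1)^0·-1^0·+1^2 = +1.
|Ram(2002, 11)| = 2, even; anisotropic at {2, 13}.

[2, 13]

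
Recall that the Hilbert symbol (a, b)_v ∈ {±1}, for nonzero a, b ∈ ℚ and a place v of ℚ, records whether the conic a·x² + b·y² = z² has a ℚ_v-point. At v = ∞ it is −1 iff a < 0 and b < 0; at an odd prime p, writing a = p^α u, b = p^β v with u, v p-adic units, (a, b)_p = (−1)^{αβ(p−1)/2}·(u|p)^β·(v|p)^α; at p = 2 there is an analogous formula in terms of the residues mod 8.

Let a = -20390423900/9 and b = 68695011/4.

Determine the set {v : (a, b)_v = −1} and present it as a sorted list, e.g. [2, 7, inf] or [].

[11, 17]

Mod squares: a ≡ -119, b ≡ 11. Check v ∈ {∞, 2, 3, 5, 7, 11, 17}.
v=3: a=3^-2·(≡1), b=3^2·(≡2) mod 3; (1|3)=+1, (2|3)=-1; (−1)^{-2·2·1}·(+1)^2·(-1)^-2 = +1.
v=11: a=11^2·(≡7), b=11^1·(≡1) mod 11; (7|11)=-1, (1|11)=+1; (−1)^{2·1·5}·(-1)^1·(+1)^2 = -1.
v=17: a=17^3·(≡7), b=17^2·(≡14) mod 17; (7|17)=-1, (14|17)=-1; (−1)^{3·2·8}·(-1)^2·(-1)^3 = -1.
v=2: v_2(a)=2, v_2(b)=-2; units ≡ 1, 3 (mod 8); ε·ε+αω+βω = 0·1+2·1+-2·0 ≡ 0  ⇒  (a,b)_2 = +1.
v=5: a=5^2·(≡1), b=5^0·(≡4) mod 5; (1|5)=+1, (4|5)=+1; (−1)^{2·0·2}·(+1)^0·(+1)^2 = +1.
v=7: a=7^3·(≡2), b=7^4·(≡4) mod 7; (2|7)=+1, (4|7)=+1; (−1)^{3·4·3}·(+1)^4·(+1)^3 = +1.
v=∞: -119 < 0 and 11 > 0  ⇒  (a,b)_∞ = +1.
(-119, 11 / ℚ) ramifies at {11, 17}: a division algebra.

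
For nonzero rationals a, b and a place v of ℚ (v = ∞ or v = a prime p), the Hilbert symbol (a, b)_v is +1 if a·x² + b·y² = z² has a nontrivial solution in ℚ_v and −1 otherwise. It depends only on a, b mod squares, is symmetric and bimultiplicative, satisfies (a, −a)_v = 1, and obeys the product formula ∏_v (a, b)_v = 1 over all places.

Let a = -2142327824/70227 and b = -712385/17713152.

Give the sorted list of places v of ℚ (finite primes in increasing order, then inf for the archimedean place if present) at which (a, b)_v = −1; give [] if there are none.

Mod squares: a ≡ -48507, b ≡ -4930. Check v ∈ {∞, 2, 3, 5, 7, 13, 17, 19, 23, 29, 31, 37}.
v=7: a=7^2·(≡3), b=7^0·(≡6) mod 7; (3|7)=-1, (6|7)=-1; (−1)^{2·0·3}·(-1)^0·(-1)^2 = +1.
v=5: a=5^0·(≡3), b=5^1·(≡4) mod 5; (3|5)=-1, (4|5)=+1; (−1)^{0·1·2}·(-1)^1·(+1)^0 = -1.
v=17: a=17^-2·(≡11), b=17^3·(≡4) mod 17; (11|17)=-1, (4|17)=+1; (−1)^{-2·3·8}·(-1)^3·(+1)^-2 = -1.
v=13: a=13^2·(≡12), b=13^0·(≡1) mod 13; (12|13)=+1, (1|13)=+1; (−1)^{2·0·6}·(+1)^0·(+1)^2 = +1.
v=31: a=31^0·(≡28), b=31^-2·(≡29) mod 31; (28|31)=+1, (29|31)=-1; (−1)^{0·-2·15}·(+1)^-2·(-1)^0 = +1.
v=∞: -48507 < 0 and -4930 < 0  ⇒  (a,b)_∞ = -1.
v=19: a=19^1·(≡12), b=19^0·(≡13) mod 19; (12|19)=-1, (13|19)=-1; (−1)^{1·0·9}·(-1)^0·(-1)^1 = -1.
v=2: v_2(a)=4, v_2(b)=-11; units ≡ 5, 7 (mod 8); ε·ε+αω+βω = 0·1+4·0+-11·1 ≡ 1  ⇒  (a,b)_2 = -1.
v=29: a=29^0·(≡27), b=29^1·(≡23) mod 29; (27|29)=-1, (23|29)=+1; (−1)^{0·1·14}·(-1)^1·(+1)^0 = -1.
v=3: a=3^-5·(≡1), b=3^-2·(≡2) mod 3; (1|3)=+1, (2|3)=-1; (−1)^{-5·-2·1}·(+1)^-2·(-1)^-5 = -1.
v=23: a=23^1·(≡20), b=23^0·(≡17) mod 23; (20|23)=-1, (17|23)=-1; (−1)^{1·0·11}·(-1)^0·(-1)^1 = -1.
v=37: a=37^1·(≡30), b=37^0·(≡4) mod 37; (30|37)=+1, (4|37)=+1; (−1)^{1·0·18}·(+1)^0·(+1)^1 = +1.
Ram(-48507, -4930) = {2, 3, 5, 17, 19, 23, 29, ∞}; no ℚ_2-point on the conic.

[2, 3, 5, 17, 19, 23, 29, inf]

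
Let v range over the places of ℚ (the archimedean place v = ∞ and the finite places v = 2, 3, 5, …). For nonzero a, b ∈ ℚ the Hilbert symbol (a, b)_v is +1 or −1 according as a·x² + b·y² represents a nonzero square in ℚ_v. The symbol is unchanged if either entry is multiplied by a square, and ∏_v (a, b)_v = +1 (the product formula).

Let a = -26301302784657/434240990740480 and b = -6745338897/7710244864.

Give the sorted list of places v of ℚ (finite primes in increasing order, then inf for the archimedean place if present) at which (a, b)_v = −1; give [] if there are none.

[5, inf]

Mod squares: a ≡ -935, b ≡ -33. Check v ∈ {∞, 2, 3, 5, 7, 11, 17, 29}.
v=7: a=7^-6·(≡3), b=7^-6·(≡2) mod 7; (3|7)=-1, (2|7)=+1; (−1)^{-6·-6·3}·(-1)^-6·(+1)^-6 = +1.
v=17: a=17^3·(≡2), b=17^2·(≡9) mod 17; (2|17)=+1, (9|17)=+1; (−1)^{3·2·8}·(+1)^2·(+1)^3 = +1.
v=29: a=29^6·(≡22), b=29^4·(≡22) mod 29; (22|29)=+1, (22|29)=+1; (−1)^{6·4·14}·(+1)^4·(+1)^6 = +1.
v=11: a=11^-1·(≡3), b=11^1·(≡2) mod 11; (3|11)=+1, (2|11)=-1; (−1)^{-1·1·5}·(+1)^1·(-1)^-1 = +1.
v=5: a=5^-1·(≡3), b=5^0·(≡2) mod 5; (3|5)=-1, (2|5)=-1; (−1)^{-1·0·2}·(-1)^0·(-1)^-1 = -1.
v=2: v_2(a)=-26, v_2(b)=-16; units ≡ 1, 7 (mod 8); ε·ε+αω+βω = 0·1+-26·0+-16·0 ≡ 0  ⇒  (a,b)_2 = +1.
v=3: a=3^2·(≡1), b=3^1·(≡1) mod 3; (1|3)=+1, (1|3)=+1; (−1)^{2·1·1}·(+1)^1·(+1)^2 = +1.
v=∞: -935 < 0 and -33 < 0  ⇒  (a,b)_∞ = -1.
(-935, -33 / ℚ) ramifies at {5, ∞}: a division algebra.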